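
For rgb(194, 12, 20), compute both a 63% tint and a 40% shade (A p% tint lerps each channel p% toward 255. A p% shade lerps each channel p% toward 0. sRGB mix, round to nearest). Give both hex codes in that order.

63% tint:
  R: 194 + 0.63×(255−194) = 194 + 38.43 = 232.43 → 232
  G: 12 + 153.09 = 165.09 → 165
  B: 20 + 148.05 = 168.05 → 168
  → #E8A5A8
40% shade:
  R: 194 + 0.4×(0−194) = 194 − 77.6 = 116.4 → 116
  G: 12 + 0.4×(0−12) = 12 − 4.8 = 7.2 → 7
  B: 20 + 0.4×(0−20) = 20 − 8 = 12 → 12
  → #74070C

#E8A5A8, #74070C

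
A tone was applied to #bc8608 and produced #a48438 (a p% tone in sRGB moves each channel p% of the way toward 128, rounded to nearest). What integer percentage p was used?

40%

#bc8608 is rgb(188, 134, 8); #a48438 is rgb(164, 132, 56).
On the B channel (widest range): 56 ≈ 8 + (p/100)(128 − 8), so p ≈ 100×(56 − 8)/(128 − 8) = 4800/120 = 40.00.
p = 40 reproduces all three channels after rounding.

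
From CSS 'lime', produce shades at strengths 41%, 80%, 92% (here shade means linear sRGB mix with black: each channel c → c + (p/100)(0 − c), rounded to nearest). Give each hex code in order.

#009600, #003300, #001400

CSS lime is rgb(0, 255, 0).
41%: (0→0, 255 − 104.55 = 150.45→150, 0→0) → #009600
80%: (0→0, 255 − 204 = 51→51, 0→0) → #003300
92%: (0→0, 255 − 234.6 = 20.4→20, 0→0) → #001400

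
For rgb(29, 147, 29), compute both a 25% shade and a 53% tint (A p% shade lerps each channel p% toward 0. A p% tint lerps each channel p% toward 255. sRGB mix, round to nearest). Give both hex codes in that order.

#166E16, #95CC95

25% shade:
  R: 29 + 0.25×(0−29) = 29 − 7.25 = 21.75 → 22
  G: 147 + 0.25×(0−147) = 147 − 36.75 = 110.25 → 110
  B: 29 − 7.25 = 21.75 → 22
  → #166E16
53% tint:
  R: 29 + 119.78 = 148.78 → 149
  G: 147 + 57.24 = 204.24 → 204
  B: 29 + 119.78 = 148.78 → 149
  → #95CC95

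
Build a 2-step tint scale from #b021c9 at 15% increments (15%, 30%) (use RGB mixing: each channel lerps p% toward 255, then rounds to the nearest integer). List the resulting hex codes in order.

#b021c9 is rgb(176, 33, 201).
15%: (176 + 11.85 = 187.85→188, 33 + 33.3 = 66.3→66, 201 + 8.1 = 209.1→209) → #bc42d1
30%: (176 + 23.7 = 199.7→200, 33 + 66.6 = 99.6→100, 201 + 16.2 = 217.2→217) → #c864d9

#bc42d1, #c864d9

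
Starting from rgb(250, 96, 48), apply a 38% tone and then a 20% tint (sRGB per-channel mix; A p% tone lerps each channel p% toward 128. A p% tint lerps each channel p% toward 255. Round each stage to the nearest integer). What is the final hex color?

A 38% tone moves each channel 38% toward 128:
  R: 250 + 0.38×(128−250) = 250 − 46.36 = 203.64 → 204
  G: 96 + 12.16 = 108.16 → 108
  B: 48 + 30.4 = 78.4 → 78
After the tone: rgb(204, 108, 78) = #CC6C4E.
Lerp each channel 20% toward 255:
  R: 204 + 0.2×(255−204) = 204 + 10.2 = 214.2 → 214
  G: 108 + 0.2×(255−108) = 108 + 29.4 = 137.4 → 137
  B: 78 + 0.2×(255−78) = 78 + 35.4 = 113.4 → 113
rgb(214, 137, 113) = #D68971.

#D68971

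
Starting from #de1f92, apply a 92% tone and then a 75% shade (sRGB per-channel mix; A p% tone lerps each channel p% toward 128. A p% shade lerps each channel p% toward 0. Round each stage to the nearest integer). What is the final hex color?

#221e20

#de1f92 is rgb(222, 31, 146).
Per channel, c → c + 0.92(128 − c):
  R: 222 − 86.48 = 135.52 → 136
  G: 31 + 0.92×(128−31) = 31 + 89.24 = 120.24 → 120
  B: 146 + 0.92×(128−146) = 146 − 16.56 = 129.44 → 129
After the tone: rgb(136, 120, 129) = #887881.
Per channel, c → c + 0.75(0 − c):
  R: 136 − 102 = 34 → 34
  G: 120 + 0.75×(0−120) = 120 − 90 = 30 → 30
  B: 129 − 96.75 = 32.25 → 32
rgb(34, 30, 32) = #221e20.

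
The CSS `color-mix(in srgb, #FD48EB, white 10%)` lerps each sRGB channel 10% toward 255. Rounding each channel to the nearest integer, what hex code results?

#FD5AED

#FD48EB is rgb(253, 72, 235).
Per channel, c → c + 0.1(255 − c):
  R: 253 + 0.2 = 253.2 → 253
  G: 72 + 18.3 = 90.3 → 90
  B: 235 + 2 = 237 → 237
rgb(253, 90, 237) = #FD5AED.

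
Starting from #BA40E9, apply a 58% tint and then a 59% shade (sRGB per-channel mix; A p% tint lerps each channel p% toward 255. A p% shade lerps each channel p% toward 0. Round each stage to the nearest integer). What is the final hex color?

#BA40E9 is rgb(186, 64, 233).
Lerp each channel 58% toward 255:
  R: 186 + 0.58×(255−186) = 186 + 40.02 = 226.02 → 226
  G: 64 + 110.78 = 174.78 → 175
  B: 233 + 12.76 = 245.76 → 246
After the tint: rgb(226, 175, 246) = #E2AFF6.
Per channel, c → c + 0.59(0 − c):
  R: 226 − 133.34 = 92.66 → 93
  G: 175 + 0.59×(0−175) = 175 − 103.25 = 71.75 → 72
  B: 246 + 0.59×(0−246) = 246 − 145.14 = 100.86 → 101
rgb(93, 72, 101) = #5D4865.

#5D4865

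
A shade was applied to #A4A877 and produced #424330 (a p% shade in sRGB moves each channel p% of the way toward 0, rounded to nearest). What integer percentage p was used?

60%

#A4A877 is rgb(164, 168, 119); #424330 is rgb(66, 67, 48).
On the G channel (widest range): 67 ≈ 168 + (p/100)(0 − 168), so p ≈ 100×(67 − 168)/(0 − 168) = -10100/-168 = 60.12.
p = 60 reproduces all three channels after rounding.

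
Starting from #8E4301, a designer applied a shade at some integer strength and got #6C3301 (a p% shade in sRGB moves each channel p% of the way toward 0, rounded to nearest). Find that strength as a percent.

24%

#8E4301 is rgb(142, 67, 1); #6C3301 is rgb(108, 51, 1).
On the R channel (widest range): 108 ≈ 142 + (p/100)(0 − 142), so p ≈ 100×(108 − 142)/(0 − 142) = -3400/-142 = 23.94.
p = 24 reproduces all three channels after rounding.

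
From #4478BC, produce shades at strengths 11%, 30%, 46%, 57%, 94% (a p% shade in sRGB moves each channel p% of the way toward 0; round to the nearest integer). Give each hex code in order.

#4478BC is rgb(68, 120, 188).
11%: (68 − 7.48 = 60.52→61, 120 − 13.2 = 106.8→107, 188 − 20.68 = 167.32→167) → #3D6BA7
30%: (68 − 20.4 = 47.6→48, 120 − 36 = 84→84, 188 − 56.4 = 131.6→132) → #305484
46%: (68 − 31.28 = 36.72→37, 120 − 55.2 = 64.8→65, 188 − 86.48 = 101.52→102) → #254166
57%: (68 − 38.76 = 29.24→29, 120 − 68.4 = 51.6→52, 188 − 107.16 = 80.84→81) → #1D3451
94%: (68 − 63.92 = 4.08→4, 120 − 112.8 = 7.2→7, 188 − 176.72 = 11.28→11) → #04070B

#3D6BA7, #305484, #254166, #1D3451, #04070B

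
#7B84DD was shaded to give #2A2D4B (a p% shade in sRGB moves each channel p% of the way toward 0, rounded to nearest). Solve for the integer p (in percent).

66%

#7B84DD is rgb(123, 132, 221); #2A2D4B is rgb(42, 45, 75).
On the B channel (widest range): 75 ≈ 221 + (p/100)(0 − 221), so p ≈ 100×(75 − 221)/(0 − 221) = -14600/-221 = 66.06.
p = 66 reproduces all three channels after rounding.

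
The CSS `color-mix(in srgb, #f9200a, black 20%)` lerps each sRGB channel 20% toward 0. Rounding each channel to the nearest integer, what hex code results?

#f9200a is rgb(249, 32, 10).
A 20% shade moves each channel 20% toward 0:
  R: 249 − 49.8 = 199.2 → 199
  G: 32 + 0.2×(0−32) = 32 − 6.4 = 25.6 → 26
  B: 10 + 0.2×(0−10) = 10 − 2 = 8 → 8
rgb(199, 26, 8) = #c71a08.

#c71a08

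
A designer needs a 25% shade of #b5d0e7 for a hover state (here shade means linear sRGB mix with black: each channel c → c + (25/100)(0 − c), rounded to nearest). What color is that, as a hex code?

#b5d0e7 is rgb(181, 208, 231).
Per channel, c → c + 0.25(0 − c):
  R: 181 + 0.25×(0−181) = 181 − 45.25 = 135.75 → 136
  G: 208 − 52 = 156 → 156
  B: 231 + 0.25×(0−231) = 231 − 57.75 = 173.25 → 173
rgb(136, 156, 173) = #889cad.

#889cad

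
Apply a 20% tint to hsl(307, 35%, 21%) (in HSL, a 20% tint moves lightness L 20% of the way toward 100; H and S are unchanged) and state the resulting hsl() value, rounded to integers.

hsl(307, 35%, 37%)

L moves 20% from 21 toward 100: 21 + 15.8 = 36.8 → 37.
H and S are unchanged.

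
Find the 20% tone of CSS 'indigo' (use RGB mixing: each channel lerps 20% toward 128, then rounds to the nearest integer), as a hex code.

CSS indigo is rgb(75, 0, 130).
A 20% tone moves each channel 20% toward 128:
  R: 75 + 10.6 = 85.6 → 86
  G: 0 + 0.2×(128−0) = 0 + 25.6 = 25.6 → 26
  B: 130 + 0.2×(128−130) = 130 − 0.4 = 129.6 → 130
rgb(86, 26, 130) = #561a82.

#561a82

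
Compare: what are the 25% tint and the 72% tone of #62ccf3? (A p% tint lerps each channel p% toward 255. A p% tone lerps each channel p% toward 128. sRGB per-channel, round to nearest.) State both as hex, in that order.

#62ccf3 is rgb(98, 204, 243).
25% tint:
  R: 98 + 0.25×(255−98) = 98 + 39.25 = 137.25 → 137
  G: 204 + 12.75 = 216.75 → 217
  B: 243 + 0.25×(255−243) = 243 + 3 = 246 → 246
  → #89d9f6
72% tone:
  R: 98 + 21.6 = 119.6 → 120
  G: 204 + 0.72×(128−204) = 204 − 54.72 = 149.28 → 149
  B: 243 + 0.72×(128−243) = 243 − 82.8 = 160.2 → 160
  → #7895a0

#89d9f6, #7895a0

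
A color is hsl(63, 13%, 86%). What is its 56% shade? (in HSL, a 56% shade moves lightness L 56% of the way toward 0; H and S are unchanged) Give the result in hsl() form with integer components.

hsl(63, 13%, 38%)

L moves 56% from 86 toward 0: 86 − 48.16 = 37.84 → 38.
H and S are unchanged.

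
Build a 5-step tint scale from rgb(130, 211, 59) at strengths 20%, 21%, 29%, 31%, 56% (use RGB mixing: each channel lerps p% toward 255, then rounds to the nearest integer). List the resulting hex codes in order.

#9bdc62, #9cdc64, #a6e074, #a9e178, #c8eca9

20%: (130 + 25 = 155→155, 211 + 8.8 = 219.8→220, 59 + 39.2 = 98.2→98) → #9bdc62
21%: (130 + 26.25 = 156.25→156, 211 + 9.24 = 220.24→220, 59 + 41.16 = 100.16→100) → #9cdc64
29%: (130 + 36.25 = 166.25→166, 211 + 12.76 = 223.76→224, 59 + 56.84 = 115.84→116) → #a6e074
31%: (130 + 38.75 = 168.75→169, 211 + 13.64 = 224.64→225, 59 + 60.76 = 119.76→120) → #a9e178
56%: (130 + 70 = 200→200, 211 + 24.64 = 235.64→236, 59 + 109.76 = 168.76→169) → #c8eca9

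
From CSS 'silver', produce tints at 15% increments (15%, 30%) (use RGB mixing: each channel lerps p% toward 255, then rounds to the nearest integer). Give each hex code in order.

CSS silver is rgb(192, 192, 192).
15%: (192 + 9.45 = 201.45→201, 192 + 9.45 = 201.45→201, 192 + 9.45 = 201.45→201) → #c9c9c9
30%: (192 + 18.9 = 210.9→211, 192 + 18.9 = 210.9→211, 192 + 18.9 = 210.9→211) → #d3d3d3

#c9c9c9, #d3d3d3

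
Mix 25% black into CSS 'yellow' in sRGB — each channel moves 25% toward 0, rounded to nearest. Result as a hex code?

CSS yellow is rgb(255, 255, 0).
A 25% shade moves each channel 25% toward 0:
  R: 255 + 0.25×(0−255) = 255 − 63.75 = 191.25 → 191
  G: 255 + 0.25×(0−255) = 255 − 63.75 = 191.25 → 191
  B: 0 + 0.25×(0−0) = 0 + 0 = 0 → 0
rgb(191, 191, 0) = #BFBF00.

#BFBF00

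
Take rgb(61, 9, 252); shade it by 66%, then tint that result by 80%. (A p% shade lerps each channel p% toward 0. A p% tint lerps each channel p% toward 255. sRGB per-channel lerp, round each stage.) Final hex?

#D0CDDD

Lerp each channel 66% toward 0:
  R: 61 − 40.26 = 20.74 → 21
  G: 9 − 5.94 = 3.06 → 3
  B: 252 + 0.66×(0−252) = 252 − 166.32 = 85.68 → 86
After the shade: rgb(21, 3, 86) = #150356.
Lerp each channel 80% toward 255:
  R: 21 + 0.8×(255−21) = 21 + 187.2 = 208.2 → 208
  G: 3 + 201.6 = 204.6 → 205
  B: 86 + 135.2 = 221.2 → 221
rgb(208, 205, 221) = #D0CDDD.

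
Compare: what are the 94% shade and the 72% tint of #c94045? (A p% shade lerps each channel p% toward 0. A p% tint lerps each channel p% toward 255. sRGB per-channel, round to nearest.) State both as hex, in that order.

#c94045 is rgb(201, 64, 69).
94% shade:
  R: 201 + 0.94×(0−201) = 201 − 188.94 = 12.06 → 12
  G: 64 − 60.16 = 3.84 → 4
  B: 69 + 0.94×(0−69) = 69 − 64.86 = 4.14 → 4
  → #0c0404
72% tint:
  R: 201 + 0.72×(255−201) = 201 + 38.88 = 239.88 → 240
  G: 64 + 0.72×(255−64) = 64 + 137.52 = 201.52 → 202
  B: 69 + 0.72×(255−69) = 69 + 133.92 = 202.92 → 203
  → #f0cacb

#0c0404, #f0cacb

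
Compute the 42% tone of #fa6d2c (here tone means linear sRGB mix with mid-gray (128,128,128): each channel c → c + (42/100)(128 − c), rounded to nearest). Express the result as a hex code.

#c7754f

#fa6d2c is rgb(250, 109, 44).
A 42% tone moves each channel 42% toward 128:
  R: 250 − 51.24 = 198.76 → 199
  G: 109 + 7.98 = 116.98 → 117
  B: 44 + 35.28 = 79.28 → 79
rgb(199, 117, 79) = #c7754f.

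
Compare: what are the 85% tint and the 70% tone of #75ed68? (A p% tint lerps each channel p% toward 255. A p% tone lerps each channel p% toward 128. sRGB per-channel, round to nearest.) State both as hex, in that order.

#eafce8, #7da179

#75ed68 is rgb(117, 237, 104).
85% tint:
  R: 117 + 0.85×(255−117) = 117 + 117.3 = 234.3 → 234
  G: 237 + 0.85×(255−237) = 237 + 15.3 = 252.3 → 252
  B: 104 + 128.35 = 232.35 → 232
  → #eafce8
70% tone:
  R: 117 + 7.7 = 124.7 → 125
  G: 237 − 76.3 = 160.7 → 161
  B: 104 + 16.8 = 120.8 → 121
  → #7da179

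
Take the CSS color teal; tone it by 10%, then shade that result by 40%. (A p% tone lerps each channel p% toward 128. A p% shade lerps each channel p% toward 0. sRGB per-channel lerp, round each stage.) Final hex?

#084D4D

CSS teal is rgb(0, 128, 128).
A 10% tone moves each channel 10% toward 128:
  R: 0 + 12.8 = 12.8 → 13
  G: 128 + 0.1×(128−128) = 128 + 0 = 128 → 128
  B: 128 + 0.1×(128−128) = 128 + 0 = 128 → 128
After the tone: rgb(13, 128, 128) = #0D8080.
Lerp each channel 40% toward 0:
  R: 13 + 0.4×(0−13) = 13 − 5.2 = 7.8 → 8
  G: 128 − 51.2 = 76.8 → 77
  B: 128 + 0.4×(0−128) = 128 − 51.2 = 76.8 → 77
rgb(8, 77, 77) = #084D4D.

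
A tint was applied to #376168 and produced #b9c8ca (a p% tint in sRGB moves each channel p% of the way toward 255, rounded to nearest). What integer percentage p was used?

#376168 is rgb(55, 97, 104); #b9c8ca is rgb(185, 200, 202).
On the R channel (widest range): 185 ≈ 55 + (p/100)(255 − 55), so p ≈ 100×(185 − 55)/(255 − 55) = 13000/200 = 65.00.
p = 65 reproduces all three channels after rounding.

65%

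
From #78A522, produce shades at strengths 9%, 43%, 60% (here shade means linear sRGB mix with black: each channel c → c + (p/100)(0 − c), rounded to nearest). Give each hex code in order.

#6D961F, #445E13, #30420E

#78A522 is rgb(120, 165, 34).
9%: (120 − 10.8 = 109.2→109, 165 − 14.85 = 150.15→150, 34 − 3.06 = 30.94→31) → #6D961F
43%: (120 − 51.6 = 68.4→68, 165 − 70.95 = 94.05→94, 34 − 14.62 = 19.38→19) → #445E13
60%: (120 − 72 = 48→48, 165 − 99 = 66→66, 34 − 20.4 = 13.6→14) → #30420E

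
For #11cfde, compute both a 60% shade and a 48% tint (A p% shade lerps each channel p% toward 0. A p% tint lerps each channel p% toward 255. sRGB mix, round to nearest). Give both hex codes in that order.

#075359, #83e6ee

#11cfde is rgb(17, 207, 222).
60% shade:
  R: 17 + 0.6×(0−17) = 17 − 10.2 = 6.8 → 7
  G: 207 + 0.6×(0−207) = 207 − 124.2 = 82.8 → 83
  B: 222 + 0.6×(0−222) = 222 − 133.2 = 88.8 → 89
  → #075359
48% tint:
  R: 17 + 0.48×(255−17) = 17 + 114.24 = 131.24 → 131
  G: 207 + 0.48×(255−207) = 207 + 23.04 = 230.04 → 230
  B: 222 + 15.84 = 237.84 → 238
  → #83e6ee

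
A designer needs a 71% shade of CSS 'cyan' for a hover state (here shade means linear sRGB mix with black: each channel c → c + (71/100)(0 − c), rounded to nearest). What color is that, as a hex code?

#004A4A

CSS cyan is rgb(0, 255, 255).
Per channel, c → c + 0.71(0 − c):
  R: 0 + 0.71×(0−0) = 0 + 0 = 0 → 0
  G: 255 − 181.05 = 73.95 → 74
  B: 255 + 0.71×(0−255) = 255 − 181.05 = 73.95 → 74
rgb(0, 74, 74) = #004A4A.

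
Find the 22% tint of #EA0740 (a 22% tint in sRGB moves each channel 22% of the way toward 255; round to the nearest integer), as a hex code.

#EF3E6A

#EA0740 is rgb(234, 7, 64).
Lerp each channel 22% toward 255:
  R: 234 + 0.22×(255−234) = 234 + 4.62 = 238.62 → 239
  G: 7 + 54.56 = 61.56 → 62
  B: 64 + 0.22×(255−64) = 64 + 42.02 = 106.02 → 106
rgb(239, 62, 106) = #EF3E6A.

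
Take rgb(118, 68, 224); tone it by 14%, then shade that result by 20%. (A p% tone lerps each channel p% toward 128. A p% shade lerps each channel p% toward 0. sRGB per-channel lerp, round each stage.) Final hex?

Per channel, c → c + 0.14(128 − c):
  R: 118 + 0.14×(128−118) = 118 + 1.4 = 119.4 → 119
  G: 68 + 0.14×(128−68) = 68 + 8.4 = 76.4 → 76
  B: 224 − 13.44 = 210.56 → 211
After the tone: rgb(119, 76, 211) = #774cd3.
Lerp each channel 20% toward 0:
  R: 119 + 0.2×(0−119) = 119 − 23.8 = 95.2 → 95
  G: 76 − 15.2 = 60.8 → 61
  B: 211 − 42.2 = 168.8 → 169
rgb(95, 61, 169) = #5f3da9.

#5f3da9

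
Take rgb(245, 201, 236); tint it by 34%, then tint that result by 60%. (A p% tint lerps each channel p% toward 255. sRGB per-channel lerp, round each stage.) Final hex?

Lerp each channel 34% toward 255:
  R: 245 + 3.4 = 248.4 → 248
  G: 201 + 0.34×(255−201) = 201 + 18.36 = 219.36 → 219
  B: 236 + 6.46 = 242.46 → 242
After the tint: rgb(248, 219, 242) = #F8DBF2.
Per channel, c → c + 0.6(255 − c):
  R: 248 + 0.6×(255−248) = 248 + 4.2 = 252.2 → 252
  G: 219 + 0.6×(255−219) = 219 + 21.6 = 240.6 → 241
  B: 242 + 0.6×(255−242) = 242 + 7.8 = 249.8 → 250
rgb(252, 241, 250) = #FCF1FA.

#FCF1FA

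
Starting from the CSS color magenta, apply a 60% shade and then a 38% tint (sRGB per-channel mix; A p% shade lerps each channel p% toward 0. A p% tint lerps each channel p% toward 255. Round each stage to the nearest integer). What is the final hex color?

CSS magenta is rgb(255, 0, 255).
A 60% shade moves each channel 60% toward 0:
  R: 255 + 0.6×(0−255) = 255 − 153 = 102 → 102
  G: 0 + 0 = 0 → 0
  B: 255 − 153 = 102 → 102
After the shade: rgb(102, 0, 102) = #660066.
Per channel, c → c + 0.38(255 − c):
  R: 102 + 0.38×(255−102) = 102 + 58.14 = 160.14 → 160
  G: 0 + 96.9 = 96.9 → 97
  B: 102 + 0.38×(255−102) = 102 + 58.14 = 160.14 → 160
rgb(160, 97, 160) = #a061a0.

#a061a0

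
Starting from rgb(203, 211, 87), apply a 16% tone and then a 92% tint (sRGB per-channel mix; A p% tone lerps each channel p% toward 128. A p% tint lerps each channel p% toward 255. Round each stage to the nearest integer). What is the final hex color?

#FAFAF2

A 16% tone moves each channel 16% toward 128:
  R: 203 + 0.16×(128−203) = 203 − 12 = 191 → 191
  G: 211 − 13.28 = 197.72 → 198
  B: 87 + 6.56 = 93.56 → 94
After the tone: rgb(191, 198, 94) = #BFC65E.
Per channel, c → c + 0.92(255 − c):
  R: 191 + 0.92×(255−191) = 191 + 58.88 = 249.88 → 250
  G: 198 + 0.92×(255−198) = 198 + 52.44 = 250.44 → 250
  B: 94 + 0.92×(255−94) = 94 + 148.12 = 242.12 → 242
rgb(250, 250, 242) = #FAFAF2.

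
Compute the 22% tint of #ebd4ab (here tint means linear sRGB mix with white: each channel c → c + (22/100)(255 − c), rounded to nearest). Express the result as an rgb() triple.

rgb(239, 221, 189)

#ebd4ab is rgb(235, 212, 171).
Per channel, c → c + 0.22(255 − c):
  R: 235 + 0.22×(255−235) = 235 + 4.4 = 239.4 → 239
  G: 212 + 0.22×(255−212) = 212 + 9.46 = 221.46 → 221
  B: 171 + 18.48 = 189.48 → 189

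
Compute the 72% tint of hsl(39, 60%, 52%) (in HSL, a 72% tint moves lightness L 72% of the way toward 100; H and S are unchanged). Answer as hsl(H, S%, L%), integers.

L moves 72% from 52 toward 100: 52 + 34.56 = 86.56 → 87.
H and S are unchanged.

hsl(39, 60%, 87%)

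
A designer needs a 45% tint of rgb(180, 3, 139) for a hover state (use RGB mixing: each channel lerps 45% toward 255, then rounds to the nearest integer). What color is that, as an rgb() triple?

rgb(214, 116, 191)

Lerp each channel 45% toward 255:
  R: 180 + 0.45×(255−180) = 180 + 33.75 = 213.75 → 214
  G: 3 + 0.45×(255−3) = 3 + 113.4 = 116.4 → 116
  B: 139 + 0.45×(255−139) = 139 + 52.2 = 191.2 → 191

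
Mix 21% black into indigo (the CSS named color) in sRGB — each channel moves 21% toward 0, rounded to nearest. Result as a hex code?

#3B0067

CSS indigo is rgb(75, 0, 130).
Per channel, c → c + 0.21(0 − c):
  R: 75 + 0.21×(0−75) = 75 − 15.75 = 59.25 → 59
  G: 0 + 0.21×(0−0) = 0 + 0 = 0 → 0
  B: 130 − 27.3 = 102.7 → 103
rgb(59, 0, 103) = #3B0067.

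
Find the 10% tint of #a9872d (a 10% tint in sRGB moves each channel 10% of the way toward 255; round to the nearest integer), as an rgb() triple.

rgb(178, 147, 66)

#a9872d is rgb(169, 135, 45).
Lerp each channel 10% toward 255:
  R: 169 + 0.1×(255−169) = 169 + 8.6 = 177.6 → 178
  G: 135 + 12 = 147 → 147
  B: 45 + 21 = 66 → 66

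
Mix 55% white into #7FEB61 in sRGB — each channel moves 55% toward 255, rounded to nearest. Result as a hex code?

#C5F6B8

#7FEB61 is rgb(127, 235, 97).
Lerp each channel 55% toward 255:
  R: 127 + 0.55×(255−127) = 127 + 70.4 = 197.4 → 197
  G: 235 + 11 = 246 → 246
  B: 97 + 0.55×(255−97) = 97 + 86.9 = 183.9 → 184
rgb(197, 246, 184) = #C5F6B8.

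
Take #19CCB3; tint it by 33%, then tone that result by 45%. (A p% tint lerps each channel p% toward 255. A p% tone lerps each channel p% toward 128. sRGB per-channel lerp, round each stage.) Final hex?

#71B3AA

#19CCB3 is rgb(25, 204, 179).
A 33% tint moves each channel 33% toward 255:
  R: 25 + 75.9 = 100.9 → 101
  G: 204 + 16.83 = 220.83 → 221
  B: 179 + 25.08 = 204.08 → 204
After the tint: rgb(101, 221, 204) = #65DDCC.
A 45% tone moves each channel 45% toward 128:
  R: 101 + 0.45×(128−101) = 101 + 12.15 = 113.15 → 113
  G: 221 + 0.45×(128−221) = 221 − 41.85 = 179.15 → 179
  B: 204 − 34.2 = 169.8 → 170
rgb(113, 179, 170) = #71B3AA.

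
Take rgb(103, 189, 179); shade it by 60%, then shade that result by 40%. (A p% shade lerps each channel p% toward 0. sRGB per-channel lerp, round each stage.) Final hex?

Lerp each channel 60% toward 0:
  R: 103 − 61.8 = 41.2 → 41
  G: 189 + 0.6×(0−189) = 189 − 113.4 = 75.6 → 76
  B: 179 − 107.4 = 71.6 → 72
After the shade: rgb(41, 76, 72) = #294C48.
A 40% shade moves each channel 40% toward 0:
  R: 41 − 16.4 = 24.6 → 25
  G: 76 + 0.4×(0−76) = 76 − 30.4 = 45.6 → 46
  B: 72 + 0.4×(0−72) = 72 − 28.8 = 43.2 → 43
rgb(25, 46, 43) = #192E2B.

#192E2B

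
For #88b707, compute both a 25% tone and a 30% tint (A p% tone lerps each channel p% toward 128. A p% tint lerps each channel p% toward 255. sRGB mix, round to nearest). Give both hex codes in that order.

#88b707 is rgb(136, 183, 7).
25% tone:
  R: 136 + 0.25×(128−136) = 136 − 2 = 134 → 134
  G: 183 − 13.75 = 169.25 → 169
  B: 7 + 30.25 = 37.25 → 37
  → #86a925
30% tint:
  R: 136 + 0.3×(255−136) = 136 + 35.7 = 171.7 → 172
  G: 183 + 0.3×(255−183) = 183 + 21.6 = 204.6 → 205
  B: 7 + 0.3×(255−7) = 7 + 74.4 = 81.4 → 81
  → #accd51

#86a925, #accd51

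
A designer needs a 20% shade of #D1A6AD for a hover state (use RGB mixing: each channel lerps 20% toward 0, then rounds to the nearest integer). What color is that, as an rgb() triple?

#D1A6AD is rgb(209, 166, 173).
Lerp each channel 20% toward 0:
  R: 209 + 0.2×(0−209) = 209 − 41.8 = 167.2 → 167
  G: 166 − 33.2 = 132.8 → 133
  B: 173 − 34.6 = 138.4 → 138

rgb(167, 133, 138)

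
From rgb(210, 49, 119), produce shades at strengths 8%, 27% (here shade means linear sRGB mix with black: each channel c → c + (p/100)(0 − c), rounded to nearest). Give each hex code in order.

#c12d6d, #992457

8%: (210 − 16.8 = 193.2→193, 49 − 3.92 = 45.08→45, 119 − 9.52 = 109.48→109) → #c12d6d
27%: (210 − 56.7 = 153.3→153, 49 − 13.23 = 35.77→36, 119 − 32.13 = 86.87→87) → #992457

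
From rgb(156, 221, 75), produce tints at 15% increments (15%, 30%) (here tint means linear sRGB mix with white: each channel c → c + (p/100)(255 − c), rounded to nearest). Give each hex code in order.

#ABE266, #BAE781

15%: (156 + 14.85 = 170.85→171, 221 + 5.1 = 226.1→226, 75 + 27 = 102→102) → #ABE266
30%: (156 + 29.7 = 185.7→186, 221 + 10.2 = 231.2→231, 75 + 54 = 129→129) → #BAE781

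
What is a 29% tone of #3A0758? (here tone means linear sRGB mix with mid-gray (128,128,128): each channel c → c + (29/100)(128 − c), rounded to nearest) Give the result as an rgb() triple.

#3A0758 is rgb(58, 7, 88).
Per channel, c → c + 0.29(128 − c):
  R: 58 + 20.3 = 78.3 → 78
  G: 7 + 35.09 = 42.09 → 42
  B: 88 + 0.29×(128−88) = 88 + 11.6 = 99.6 → 100

rgb(78, 42, 100)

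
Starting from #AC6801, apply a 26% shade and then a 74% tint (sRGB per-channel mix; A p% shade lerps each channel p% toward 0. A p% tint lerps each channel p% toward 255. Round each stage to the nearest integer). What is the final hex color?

#AC6801 is rgb(172, 104, 1).
A 26% shade moves each channel 26% toward 0:
  R: 172 + 0.26×(0−172) = 172 − 44.72 = 127.28 → 127
  G: 104 − 27.04 = 76.96 → 77
  B: 1 − 0.26 = 0.74 → 1
After the shade: rgb(127, 77, 1) = #7F4D01.
A 74% tint moves each channel 74% toward 255:
  R: 127 + 94.72 = 221.72 → 222
  G: 77 + 0.74×(255−77) = 77 + 131.72 = 208.72 → 209
  B: 1 + 187.96 = 188.96 → 189
rgb(222, 209, 189) = #DED1BD.

#DED1BD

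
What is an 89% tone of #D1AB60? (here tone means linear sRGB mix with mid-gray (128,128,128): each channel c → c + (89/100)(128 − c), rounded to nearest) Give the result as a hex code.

#D1AB60 is rgb(209, 171, 96).
An 89% tone moves each channel 89% toward 128:
  R: 209 + 0.89×(128−209) = 209 − 72.09 = 136.91 → 137
  G: 171 + 0.89×(128−171) = 171 − 38.27 = 132.73 → 133
  B: 96 + 0.89×(128−96) = 96 + 28.48 = 124.48 → 124
rgb(137, 133, 124) = #89857C.

#89857C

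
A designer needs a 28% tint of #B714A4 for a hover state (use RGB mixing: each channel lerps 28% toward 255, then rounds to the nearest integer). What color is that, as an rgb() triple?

rgb(203, 86, 189)

#B714A4 is rgb(183, 20, 164).
Per channel, c → c + 0.28(255 − c):
  R: 183 + 20.16 = 203.16 → 203
  G: 20 + 65.8 = 85.8 → 86
  B: 164 + 25.48 = 189.48 → 189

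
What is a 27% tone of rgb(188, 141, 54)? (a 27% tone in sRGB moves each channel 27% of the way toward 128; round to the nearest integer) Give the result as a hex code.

#AC894A

A 27% tone moves each channel 27% toward 128:
  R: 188 + 0.27×(128−188) = 188 − 16.2 = 171.8 → 172
  G: 141 + 0.27×(128−141) = 141 − 3.51 = 137.49 → 137
  B: 54 + 0.27×(128−54) = 54 + 19.98 = 73.98 → 74
rgb(172, 137, 74) = #AC894A.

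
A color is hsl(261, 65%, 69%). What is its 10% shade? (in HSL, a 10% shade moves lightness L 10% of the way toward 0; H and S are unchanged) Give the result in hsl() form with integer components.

hsl(261, 65%, 62%)

L moves 10% from 69 toward 0: 69 − 6.9 = 62.1 → 62.
H and S are unchanged.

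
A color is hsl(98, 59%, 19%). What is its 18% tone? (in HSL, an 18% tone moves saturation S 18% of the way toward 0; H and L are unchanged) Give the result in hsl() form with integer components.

S moves 18% from 59 toward 0: 59 − 10.62 = 48.38 → 48.
H and L are unchanged.

hsl(98, 48%, 19%)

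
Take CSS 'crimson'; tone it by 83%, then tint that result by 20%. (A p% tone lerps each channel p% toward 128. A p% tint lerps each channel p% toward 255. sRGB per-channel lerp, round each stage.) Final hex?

CSS crimson is rgb(220, 20, 60).
Lerp each channel 83% toward 128:
  R: 220 − 76.36 = 143.64 → 144
  G: 20 + 89.64 = 109.64 → 110
  B: 60 + 0.83×(128−60) = 60 + 56.44 = 116.44 → 116
After the tone: rgb(144, 110, 116) = #906E74.
A 20% tint moves each channel 20% toward 255:
  R: 144 + 22.2 = 166.2 → 166
  G: 110 + 0.2×(255−110) = 110 + 29 = 139 → 139
  B: 116 + 0.2×(255−116) = 116 + 27.8 = 143.8 → 144
rgb(166, 139, 144) = #A68B90.

#A68B90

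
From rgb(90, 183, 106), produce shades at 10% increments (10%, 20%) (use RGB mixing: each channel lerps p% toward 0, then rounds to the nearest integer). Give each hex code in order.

10%: (90 − 9 = 81→81, 183 − 18.3 = 164.7→165, 106 − 10.6 = 95.4→95) → #51A55F
20%: (90 − 18 = 72→72, 183 − 36.6 = 146.4→146, 106 − 21.2 = 84.8→85) → #489255

#51A55F, #489255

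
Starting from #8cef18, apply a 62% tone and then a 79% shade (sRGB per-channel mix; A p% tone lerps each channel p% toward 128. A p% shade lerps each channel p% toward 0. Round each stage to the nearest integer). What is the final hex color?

#8cef18 is rgb(140, 239, 24).
Per channel, c → c + 0.62(128 − c):
  R: 140 + 0.62×(128−140) = 140 − 7.44 = 132.56 → 133
  G: 239 − 68.82 = 170.18 → 170
  B: 24 + 64.48 = 88.48 → 88
After the tone: rgb(133, 170, 88) = #85aa58.
Lerp each channel 79% toward 0:
  R: 133 + 0.79×(0−133) = 133 − 105.07 = 27.93 → 28
  G: 170 − 134.3 = 35.7 → 36
  B: 88 + 0.79×(0−88) = 88 − 69.52 = 18.48 → 18
rgb(28, 36, 18) = #1c2412.

#1c2412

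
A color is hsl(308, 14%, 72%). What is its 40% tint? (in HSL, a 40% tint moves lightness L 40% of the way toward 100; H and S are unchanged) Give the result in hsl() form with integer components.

hsl(308, 14%, 83%)

L moves 40% from 72 toward 100: 72 + 11.2 = 83.2 → 83.
H and S are unchanged.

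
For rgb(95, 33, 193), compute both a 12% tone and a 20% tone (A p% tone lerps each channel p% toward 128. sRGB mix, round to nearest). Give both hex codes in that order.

#632cb9, #6634b4

12% tone:
  R: 95 + 0.12×(128−95) = 95 + 3.96 = 98.96 → 99
  G: 33 + 0.12×(128−33) = 33 + 11.4 = 44.4 → 44
  B: 193 + 0.12×(128−193) = 193 − 7.8 = 185.2 → 185
  → #632cb9
20% tone:
  R: 95 + 0.2×(128−95) = 95 + 6.6 = 101.6 → 102
  G: 33 + 19 = 52 → 52
  B: 193 + 0.2×(128−193) = 193 − 13 = 180 → 180
  → #6634b4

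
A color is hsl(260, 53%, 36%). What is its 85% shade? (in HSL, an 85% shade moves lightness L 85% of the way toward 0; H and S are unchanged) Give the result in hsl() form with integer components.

hsl(260, 53%, 5%)

L moves 85% from 36 toward 0: 36 − 30.6 = 5.4 → 5.
H and S are unchanged.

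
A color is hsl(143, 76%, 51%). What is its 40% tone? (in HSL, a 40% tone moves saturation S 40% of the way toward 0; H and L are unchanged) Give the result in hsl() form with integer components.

S moves 40% from 76 toward 0: 76 − 30.4 = 45.6 → 46.
H and L are unchanged.

hsl(143, 46%, 51%)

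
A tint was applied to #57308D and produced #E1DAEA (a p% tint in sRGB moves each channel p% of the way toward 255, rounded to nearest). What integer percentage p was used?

82%

#57308D is rgb(87, 48, 141); #E1DAEA is rgb(225, 218, 234).
On the G channel (widest range): 218 ≈ 48 + (p/100)(255 − 48), so p ≈ 100×(218 − 48)/(255 − 48) = 17000/207 = 82.13.
p = 82 reproduces all three channels after rounding.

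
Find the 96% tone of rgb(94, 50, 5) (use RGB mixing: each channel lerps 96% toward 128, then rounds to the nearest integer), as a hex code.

Per channel, c → c + 0.96(128 − c):
  R: 94 + 0.96×(128−94) = 94 + 32.64 = 126.64 → 127
  G: 50 + 0.96×(128−50) = 50 + 74.88 = 124.88 → 125
  B: 5 + 118.08 = 123.08 → 123
rgb(127, 125, 123) = #7F7D7B.

#7F7D7B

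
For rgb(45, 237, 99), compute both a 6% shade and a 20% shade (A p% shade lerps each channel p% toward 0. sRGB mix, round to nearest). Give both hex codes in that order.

#2ADF5D, #24BE4F

6% shade:
  R: 45 − 2.7 = 42.3 → 42
  G: 237 + 0.06×(0−237) = 237 − 14.22 = 222.78 → 223
  B: 99 − 5.94 = 93.06 → 93
  → #2ADF5D
20% shade:
  R: 45 − 9 = 36 → 36
  G: 237 − 47.4 = 189.6 → 190
  B: 99 − 19.8 = 79.2 → 79
  → #24BE4F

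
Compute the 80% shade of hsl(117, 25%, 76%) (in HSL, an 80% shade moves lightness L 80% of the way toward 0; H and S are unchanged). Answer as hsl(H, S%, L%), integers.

L moves 80% from 76 toward 0: 76 − 60.8 = 15.2 → 15.
H and S are unchanged.

hsl(117, 25%, 15%)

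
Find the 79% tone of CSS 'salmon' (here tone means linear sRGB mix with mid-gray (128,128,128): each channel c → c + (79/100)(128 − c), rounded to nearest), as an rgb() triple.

CSS salmon is rgb(250, 128, 114).
Lerp each channel 79% toward 128:
  R: 250 − 96.38 = 153.62 → 154
  G: 128 + 0.79×(128−128) = 128 + 0 = 128 → 128
  B: 114 + 11.06 = 125.06 → 125

rgb(154, 128, 125)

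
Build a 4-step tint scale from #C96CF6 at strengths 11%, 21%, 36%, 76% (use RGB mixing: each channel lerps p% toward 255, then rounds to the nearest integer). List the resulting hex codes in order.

#C96CF6 is rgb(201, 108, 246).
11%: (201 + 5.94 = 206.94→207, 108 + 16.17 = 124.17→124, 246 + 0.99 = 246.99→247) → #CF7CF7
21%: (201 + 11.34 = 212.34→212, 108 + 30.87 = 138.87→139, 246 + 1.89 = 247.89→248) → #D48BF8
36%: (201 + 19.44 = 220.44→220, 108 + 52.92 = 160.92→161, 246 + 3.24 = 249.24→249) → #DCA1F9
76%: (201 + 41.04 = 242.04→242, 108 + 111.72 = 219.72→220, 246 + 6.84 = 252.84→253) → #F2DCFD

#CF7CF7, #D48BF8, #DCA1F9, #F2DCFD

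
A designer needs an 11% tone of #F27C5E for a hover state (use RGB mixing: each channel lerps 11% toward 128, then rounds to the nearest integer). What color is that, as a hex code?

#F27C5E is rgb(242, 124, 94).
Lerp each channel 11% toward 128:
  R: 242 + 0.11×(128−242) = 242 − 12.54 = 229.46 → 229
  G: 124 + 0.44 = 124.44 → 124
  B: 94 + 0.11×(128−94) = 94 + 3.74 = 97.74 → 98
rgb(229, 124, 98) = #E57C62.

#E57C62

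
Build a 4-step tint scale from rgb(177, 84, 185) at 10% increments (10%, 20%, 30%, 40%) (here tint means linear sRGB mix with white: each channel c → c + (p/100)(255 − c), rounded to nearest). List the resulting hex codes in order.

#B965C0, #C176C7, #C887CE, #D098D5

10%: (177 + 7.8 = 184.8→185, 84 + 17.1 = 101.1→101, 185 + 7 = 192→192) → #B965C0
20%: (177 + 15.6 = 192.6→193, 84 + 34.2 = 118.2→118, 185 + 14 = 199→199) → #C176C7
30%: (177 + 23.4 = 200.4→200, 84 + 51.3 = 135.3→135, 185 + 21 = 206→206) → #C887CE
40%: (177 + 31.2 = 208.2→208, 84 + 68.4 = 152.4→152, 185 + 28 = 213→213) → #D098D5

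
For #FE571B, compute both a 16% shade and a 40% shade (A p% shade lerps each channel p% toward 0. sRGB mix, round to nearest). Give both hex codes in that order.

#FE571B is rgb(254, 87, 27).
16% shade:
  R: 254 + 0.16×(0−254) = 254 − 40.64 = 213.36 → 213
  G: 87 − 13.92 = 73.08 → 73
  B: 27 − 4.32 = 22.68 → 23
  → #D54917
40% shade:
  R: 254 − 101.6 = 152.4 → 152
  G: 87 − 34.8 = 52.2 → 52
  B: 27 − 10.8 = 16.2 → 16
  → #983410

#D54917, #983410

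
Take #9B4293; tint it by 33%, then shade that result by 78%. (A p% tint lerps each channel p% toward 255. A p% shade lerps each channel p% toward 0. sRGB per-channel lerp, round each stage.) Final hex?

#291C28

#9B4293 is rgb(155, 66, 147).
Lerp each channel 33% toward 255:
  R: 155 + 33 = 188 → 188
  G: 66 + 62.37 = 128.37 → 128
  B: 147 + 35.64 = 182.64 → 183
After the tint: rgb(188, 128, 183) = #BC80B7.
Per channel, c → c + 0.78(0 − c):
  R: 188 + 0.78×(0−188) = 188 − 146.64 = 41.36 → 41
  G: 128 + 0.78×(0−128) = 128 − 99.84 = 28.16 → 28
  B: 183 − 142.74 = 40.26 → 40
rgb(41, 28, 40) = #291C28.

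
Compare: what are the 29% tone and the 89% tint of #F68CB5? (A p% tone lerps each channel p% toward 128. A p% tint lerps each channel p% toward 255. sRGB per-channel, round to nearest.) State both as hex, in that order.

#D489A6, #FEF2F7

#F68CB5 is rgb(246, 140, 181).
29% tone:
  R: 246 + 0.29×(128−246) = 246 − 34.22 = 211.78 → 212
  G: 140 + 0.29×(128−140) = 140 − 3.48 = 136.52 → 137
  B: 181 + 0.29×(128−181) = 181 − 15.37 = 165.63 → 166
  → #D489A6
89% tint:
  R: 246 + 0.89×(255−246) = 246 + 8.01 = 254.01 → 254
  G: 140 + 0.89×(255−140) = 140 + 102.35 = 242.35 → 242
  B: 181 + 0.89×(255−181) = 181 + 65.86 = 246.86 → 247
  → #FEF2F7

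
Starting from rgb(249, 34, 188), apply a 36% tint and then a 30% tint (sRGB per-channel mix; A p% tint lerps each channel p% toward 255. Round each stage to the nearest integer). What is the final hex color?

A 36% tint moves each channel 36% toward 255:
  R: 249 + 2.16 = 251.16 → 251
  G: 34 + 79.56 = 113.56 → 114
  B: 188 + 0.36×(255−188) = 188 + 24.12 = 212.12 → 212
After the tint: rgb(251, 114, 212) = #fb72d4.
Lerp each channel 30% toward 255:
  R: 251 + 0.3×(255−251) = 251 + 1.2 = 252.2 → 252
  G: 114 + 42.3 = 156.3 → 156
  B: 212 + 12.9 = 224.9 → 225
rgb(252, 156, 225) = #fc9ce1.

#fc9ce1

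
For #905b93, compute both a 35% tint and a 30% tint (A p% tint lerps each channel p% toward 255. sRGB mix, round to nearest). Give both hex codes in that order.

#905b93 is rgb(144, 91, 147).
35% tint:
  R: 144 + 38.85 = 182.85 → 183
  G: 91 + 0.35×(255−91) = 91 + 57.4 = 148.4 → 148
  B: 147 + 37.8 = 184.8 → 185
  → #b794b9
30% tint:
  R: 144 + 0.3×(255−144) = 144 + 33.3 = 177.3 → 177
  G: 91 + 0.3×(255−91) = 91 + 49.2 = 140.2 → 140
  B: 147 + 32.4 = 179.4 → 179
  → #b18cb3

#b794b9, #b18cb3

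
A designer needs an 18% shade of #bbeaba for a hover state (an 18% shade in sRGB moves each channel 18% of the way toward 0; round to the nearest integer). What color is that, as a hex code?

#99c099

#bbeaba is rgb(187, 234, 186).
Lerp each channel 18% toward 0:
  R: 187 + 0.18×(0−187) = 187 − 33.66 = 153.34 → 153
  G: 234 + 0.18×(0−234) = 234 − 42.12 = 191.88 → 192
  B: 186 − 33.48 = 152.52 → 153
rgb(153, 192, 153) = #99c099.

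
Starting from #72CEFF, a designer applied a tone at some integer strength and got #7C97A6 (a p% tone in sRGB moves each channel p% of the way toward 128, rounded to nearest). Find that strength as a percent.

70%

#72CEFF is rgb(114, 206, 255); #7C97A6 is rgb(124, 151, 166).
On the B channel (widest range): 166 ≈ 255 + (p/100)(128 − 255), so p ≈ 100×(166 − 255)/(128 − 255) = -8900/-127 = 70.08.
p = 70 reproduces all three channels after rounding.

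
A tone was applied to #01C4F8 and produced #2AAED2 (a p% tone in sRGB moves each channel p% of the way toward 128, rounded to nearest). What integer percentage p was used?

#01C4F8 is rgb(1, 196, 248); #2AAED2 is rgb(42, 174, 210).
On the R channel (widest range): 42 ≈ 1 + (p/100)(128 − 1), so p ≈ 100×(42 − 1)/(128 − 1) = 4100/127 = 32.28.
p = 32 reproduces all three channels after rounding.

32%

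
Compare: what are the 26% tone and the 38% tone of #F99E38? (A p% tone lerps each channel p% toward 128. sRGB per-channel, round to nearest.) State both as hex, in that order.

#DA964B, #CB9353

#F99E38 is rgb(249, 158, 56).
26% tone:
  R: 249 − 31.46 = 217.54 → 218
  G: 158 − 7.8 = 150.2 → 150
  B: 56 + 0.26×(128−56) = 56 + 18.72 = 74.72 → 75
  → #DA964B
38% tone:
  R: 249 − 45.98 = 203.02 → 203
  G: 158 − 11.4 = 146.6 → 147
  B: 56 + 0.38×(128−56) = 56 + 27.36 = 83.36 → 83
  → #CB9353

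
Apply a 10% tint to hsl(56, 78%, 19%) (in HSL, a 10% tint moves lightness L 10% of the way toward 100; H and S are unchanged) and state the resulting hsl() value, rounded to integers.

L moves 10% from 19 toward 100: 19 + 8.1 = 27.1 → 27.
H and S are unchanged.

hsl(56, 78%, 27%)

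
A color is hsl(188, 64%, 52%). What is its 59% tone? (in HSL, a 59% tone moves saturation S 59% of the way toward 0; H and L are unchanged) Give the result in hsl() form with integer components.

S moves 59% from 64 toward 0: 64 − 37.76 = 26.24 → 26.
H and L are unchanged.

hsl(188, 26%, 52%)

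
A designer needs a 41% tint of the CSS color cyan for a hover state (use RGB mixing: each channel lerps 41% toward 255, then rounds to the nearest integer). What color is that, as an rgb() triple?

rgb(105, 255, 255)

CSS cyan is rgb(0, 255, 255).
Lerp each channel 41% toward 255:
  R: 0 + 0.41×(255−0) = 0 + 104.55 = 104.55 → 105
  G: 255 + 0 = 255 → 255
  B: 255 + 0 = 255 → 255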